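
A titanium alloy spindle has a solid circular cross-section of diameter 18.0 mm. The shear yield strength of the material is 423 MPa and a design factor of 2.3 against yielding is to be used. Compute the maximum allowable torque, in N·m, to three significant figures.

τ_allow = 423/2.3 = 183.9 MPa.
For a solid shaft T_allow = τ_allow·πd³/16; πd³/16 = π×18.0³/16 = 1145 mm³.
T_allow = 183.9×1145 = 210600 N·mm = 210.6 N·m.

T_allow = 211 N·m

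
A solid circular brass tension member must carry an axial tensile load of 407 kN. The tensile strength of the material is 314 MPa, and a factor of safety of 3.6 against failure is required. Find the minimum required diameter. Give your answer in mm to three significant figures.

Allowable stress σ_allow = 314/3.6 = 87.22 MPa.
Required area A = F/σ_allow = 407000/87.22 = 4666 mm².
A = πd²/4 → d = √(4A/π) = 77.08 mm.

d = 77.1 mm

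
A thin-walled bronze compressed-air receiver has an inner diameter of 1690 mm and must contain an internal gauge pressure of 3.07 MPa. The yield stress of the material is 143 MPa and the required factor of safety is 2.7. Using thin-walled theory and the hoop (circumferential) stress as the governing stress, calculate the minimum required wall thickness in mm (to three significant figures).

t = 49.0 mm

σ_allow = 143/2.7 = 52.96 MPa.
Hoop stress σ_h = pD/(2t), so t = pD/(2σ_allow) = 3.07×1690/(2×52.96) = 48.98 mm.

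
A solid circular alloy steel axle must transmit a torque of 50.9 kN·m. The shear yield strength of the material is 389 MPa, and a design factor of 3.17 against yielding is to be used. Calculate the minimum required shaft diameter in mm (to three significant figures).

d = 128 mm

Allowable shear stress τ_allow = 389/3.17 = 122.7 MPa.
For a solid shaft τ = 16T/(πd³), so d³ = 16T/(π τ_allow) = 16×5.0900×10^7/(π×122.7) = 2.113×10^6 mm³.
d = (2.113×10^6)^(1/3) = 128.3 mm.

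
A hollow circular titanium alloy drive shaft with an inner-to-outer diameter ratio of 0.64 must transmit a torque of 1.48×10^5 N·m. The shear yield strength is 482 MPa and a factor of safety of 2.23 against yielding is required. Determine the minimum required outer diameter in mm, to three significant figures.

d_o = 161 mm

τ_allow = 482/2.23 = 216.1 MPa.
For a hollow shaft τ = 16T/[πd_o³(1−k⁴)] with k = 0.64, so 1−k⁴ = 0.8322.
d_o³ = 16T/[π τ_allow (1−k⁴)] = 16×1.4800×10^8/(π×216.1×0.8322) = 4.190×10^6 mm³.
d_o = 161.2 mm.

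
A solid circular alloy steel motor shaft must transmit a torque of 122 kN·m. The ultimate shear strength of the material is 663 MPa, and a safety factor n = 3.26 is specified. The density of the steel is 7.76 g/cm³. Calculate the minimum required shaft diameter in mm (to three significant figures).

d = 145 mm

Allowable shear stress τ_allow = 663/3.26 = 203.4 MPa.
For a solid shaft τ = 16T/(πd³), so d³ = 16T/(π τ_allow) = 16×1.2200×10^8/(π×203.4) = 3.055×10^6 mm³.
d = (3.055×10^6)^(1/3) = 145.1 mm.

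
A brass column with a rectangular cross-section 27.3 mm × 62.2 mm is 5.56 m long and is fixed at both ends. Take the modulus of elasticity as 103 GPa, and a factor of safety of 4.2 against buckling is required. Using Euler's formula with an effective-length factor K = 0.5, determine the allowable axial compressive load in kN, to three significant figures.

Buckling occurs about the weak axis: I_min = h·b³/12 = 62.2×27.3³/12 = 105500 mm⁴ (b = 27.3 mm is the smaller dimension).
Effective length L_e = KL = 0.5×5.56 m = 2780 mm.
Euler critical load P_cr = π²EI/L_e² = π²×103000×105500/2780² = 13870 N.
P_allow = P_cr/n = 13870/4.2 = 3303 N.

P_allow = 3.30 kN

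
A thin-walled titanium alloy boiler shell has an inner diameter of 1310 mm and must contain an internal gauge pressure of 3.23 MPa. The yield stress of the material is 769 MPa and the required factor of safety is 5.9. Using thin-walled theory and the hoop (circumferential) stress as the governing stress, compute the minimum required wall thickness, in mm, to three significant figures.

σ_allow = 769/5.9 = 130.3 MPa.
Hoop stress σ_h = pD/(2t), so t = pD/(2σ_allow) = 3.23×1310/(2×130.3) = 16.23 mm.

t = 16.2 mm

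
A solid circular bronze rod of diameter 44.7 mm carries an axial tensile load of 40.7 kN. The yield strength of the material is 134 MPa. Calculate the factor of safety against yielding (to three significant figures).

n = 5.17

A = πd²/4 = 1569 mm².
σ = F/A = 40700/1569 = 25.94 MPa.
n = 134/25.94 = 5.167.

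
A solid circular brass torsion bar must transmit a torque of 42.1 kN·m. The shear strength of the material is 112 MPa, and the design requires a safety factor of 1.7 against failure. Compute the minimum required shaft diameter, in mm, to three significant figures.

d = 148 mm

Allowable shear stress τ_allow = 112/1.7 = 65.88 MPa.
For a solid shaft τ = 16T/(πd³), so d³ = 16T/(π τ_allow) = 16×4.2100×10^7/(π×65.88) = 3.254×10^6 mm³.
d = (3.254×10^6)^(1/3) = 148.2 mm.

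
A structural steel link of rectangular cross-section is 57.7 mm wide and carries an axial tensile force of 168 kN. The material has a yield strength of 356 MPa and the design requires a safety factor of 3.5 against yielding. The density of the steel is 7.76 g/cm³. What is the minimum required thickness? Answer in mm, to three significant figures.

t = 28.6 mm

σ_allow = 356/3.5 = 101.7 MPa.
Required area A = F/σ_allow = 168000/101.7 = 1652 mm².
t = A/w = 1652/57.7 = 28.63 mm.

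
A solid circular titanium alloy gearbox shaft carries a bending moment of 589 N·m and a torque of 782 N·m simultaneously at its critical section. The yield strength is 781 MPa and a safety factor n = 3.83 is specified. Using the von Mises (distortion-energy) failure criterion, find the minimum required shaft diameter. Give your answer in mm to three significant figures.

σ_allow = σ_y/n = 781/3.83 = 203.9 MPa.
For a solid shaft σ_b = 32M/(πd³) and τ = 16T/(πd³), so the von Mises stress is σ' = (16/πd³)·√(4M²+3T²).
√(4M²+3T²) = √(4×(589000)² + 3×(782000)²) = 1.795×10^6 N·mm.
d³ = 16×1.795×10^6/(π×203.9) = 44830 mm³.
d = 35.52 mm.

d = 35.5 mm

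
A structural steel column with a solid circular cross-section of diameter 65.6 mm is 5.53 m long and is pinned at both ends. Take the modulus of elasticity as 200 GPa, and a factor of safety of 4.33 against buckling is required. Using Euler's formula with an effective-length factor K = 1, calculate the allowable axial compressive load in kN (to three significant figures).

I = πd⁴/64 = π×65.6⁴/64 = 909000 mm⁴.
Effective length L_e = KL = 1×5.53 m = 5530 mm.
Euler critical load P_cr = π²EI/L_e² = π²×200000×909000/5530² = 58680 N.
P_allow = P_cr/n = 58680/4.33 = 13550 N.

P_allow = 13.6 kN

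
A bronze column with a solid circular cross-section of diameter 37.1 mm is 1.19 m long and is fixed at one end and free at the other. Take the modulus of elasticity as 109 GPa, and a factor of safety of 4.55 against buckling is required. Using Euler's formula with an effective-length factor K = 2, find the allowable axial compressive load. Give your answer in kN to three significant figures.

I = πd⁴/64 = π×37.1⁴/64 = 93000 mm⁴.
Effective length L_e = KL = 2×1.19 m = 2380 mm.
Euler critical load P_cr = π²EI/L_e² = π²×109000×93000/2380² = 17660 N.
P_allow = P_cr/n = 17660/4.55 = 3882 N.

P_allow = 3.88 kN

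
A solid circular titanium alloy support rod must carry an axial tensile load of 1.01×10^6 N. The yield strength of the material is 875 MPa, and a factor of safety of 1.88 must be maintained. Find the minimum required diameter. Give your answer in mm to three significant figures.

Allowable stress σ_allow = 875/1.88 = 465.4 MPa.
Required area A = F/σ_allow = 1010000/465.4 = 2170 mm².
A = πd²/4 → d = √(4A/π) = 52.56 mm.

d = 52.6 mm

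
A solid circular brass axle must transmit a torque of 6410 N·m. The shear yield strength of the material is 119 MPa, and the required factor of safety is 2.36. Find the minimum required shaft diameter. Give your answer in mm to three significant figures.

d = 86.5 mm

Allowable shear stress τ_allow = 119/2.36 = 50.42 MPa.
For a solid shaft τ = 16T/(πd³), so d³ = 16T/(π τ_allow) = 16×6410000/(π×50.42) = 647400 mm³.
d = (647400)^(1/3) = 86.51 mm.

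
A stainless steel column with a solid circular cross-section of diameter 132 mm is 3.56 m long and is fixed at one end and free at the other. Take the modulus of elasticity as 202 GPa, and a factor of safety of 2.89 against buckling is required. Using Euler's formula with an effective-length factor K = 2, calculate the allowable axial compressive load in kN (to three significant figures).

I = πd⁴/64 = π×132⁴/64 = 1.490×10^7 mm⁴.
Effective length L_e = KL = 2×3.56 m = 7120 mm.
Euler critical load P_cr = π²EI/L_e² = π²×202000×1.490×10^7/7120² = 586100 N.
P_allow = P_cr/n = 586100/2.89 = 202800 N.

P_allow = 203 kN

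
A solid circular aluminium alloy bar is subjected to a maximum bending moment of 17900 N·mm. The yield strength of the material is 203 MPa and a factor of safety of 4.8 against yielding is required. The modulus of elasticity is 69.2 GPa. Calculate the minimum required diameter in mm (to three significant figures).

σ_allow = 203/4.8 = 42.29 MPa.
For a solid circular section σ = 32M/(πd³), so d³ = 32M/(π σ_allow) = 32×17900/(π×42.29) = 4311 mm³.
d = 16.28 mm.

d = 16.3 mm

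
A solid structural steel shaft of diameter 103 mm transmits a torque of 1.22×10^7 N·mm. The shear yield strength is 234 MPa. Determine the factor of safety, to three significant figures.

τ = 16T/(πd³) = 16×1.2200×10^7/(π×103³) = 56.86 MPa.
n = τ_limit/τ = 234/56.86 = 4.115.

n = 4.12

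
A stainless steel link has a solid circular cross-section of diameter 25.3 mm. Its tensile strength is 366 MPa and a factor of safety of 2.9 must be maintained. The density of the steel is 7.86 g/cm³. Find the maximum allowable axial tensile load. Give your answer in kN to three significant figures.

σ_allow = 366/2.9 = 126.2 MPa.
A = πd²/4 = π×25.3²/4 = 502.7 mm².
F_allow = σ_allow × A = 126.2×502.7 = 63450 N.

F_allow = 63.4 kN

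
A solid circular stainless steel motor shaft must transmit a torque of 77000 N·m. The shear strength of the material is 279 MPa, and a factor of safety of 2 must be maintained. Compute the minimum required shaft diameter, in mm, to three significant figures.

d = 141 mm

Allowable shear stress τ_allow = 279/2 = 139.5 MPa.
For a solid shaft τ = 16T/(πd³), so d³ = 16T/(π τ_allow) = 16×7.7000×10^7/(π×139.5) = 2.811×10^6 mm³.
d = (2.811×10^6)^(1/3) = 141.1 mm.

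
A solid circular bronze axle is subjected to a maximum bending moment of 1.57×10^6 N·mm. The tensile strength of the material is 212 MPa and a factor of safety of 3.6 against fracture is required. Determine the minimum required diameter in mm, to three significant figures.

σ_allow = 212/3.6 = 58.89 MPa.
For a solid circular section σ = 32M/(πd³), so d³ = 32M/(π σ_allow) = 32×1570000/(π×58.89) = 271600 mm³.
d = 64.76 mm.

d = 64.8 mm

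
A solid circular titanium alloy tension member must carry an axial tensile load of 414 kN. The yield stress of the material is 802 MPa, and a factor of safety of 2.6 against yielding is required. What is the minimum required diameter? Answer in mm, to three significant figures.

Allowable stress σ_allow = 802/2.6 = 308.5 MPa.
Required area A = F/σ_allow = 414000/308.5 = 1342 mm².
A = πd²/4 → d = √(4A/π) = 41.34 mm.

d = 41.3 mm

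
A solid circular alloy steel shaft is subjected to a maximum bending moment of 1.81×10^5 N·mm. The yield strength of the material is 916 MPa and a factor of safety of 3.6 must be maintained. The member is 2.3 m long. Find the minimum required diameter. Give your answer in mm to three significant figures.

d = 19.4 mm

σ_allow = 916/3.6 = 254.4 MPa.
For a solid circular section σ = 32M/(πd³), so d³ = 32M/(π σ_allow) = 32×181000/(π×254.4) = 7246 mm³.
d = 19.35 mm.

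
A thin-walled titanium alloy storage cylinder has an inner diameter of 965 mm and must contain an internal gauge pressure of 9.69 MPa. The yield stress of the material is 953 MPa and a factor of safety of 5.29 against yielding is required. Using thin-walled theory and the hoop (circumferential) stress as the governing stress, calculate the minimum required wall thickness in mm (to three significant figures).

t = 26.0 mm

σ_allow = 953/5.29 = 180.2 MPa.
Hoop stress σ_h = pD/(2t), so t = pD/(2σ_allow) = 9.69×965/(2×180.2) = 25.95 mm.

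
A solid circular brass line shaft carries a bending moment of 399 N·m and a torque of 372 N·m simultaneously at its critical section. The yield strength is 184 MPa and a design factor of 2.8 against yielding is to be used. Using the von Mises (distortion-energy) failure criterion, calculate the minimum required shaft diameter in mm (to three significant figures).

d = 43.0 mm

σ_allow = σ_y/n = 184/2.8 = 65.71 MPa.
For a solid shaft σ_b = 32M/(πd³) and τ = 16T/(πd³), so the von Mises stress is σ' = (16/πd³)·√(4M²+3T²).
√(4M²+3T²) = √(4×(399000)² + 3×(372000)²) = 1.026×10^6 N·mm.
d³ = 16×1.026×10^6/(π×65.71) = 79490 mm³.
d = 43.00 mm.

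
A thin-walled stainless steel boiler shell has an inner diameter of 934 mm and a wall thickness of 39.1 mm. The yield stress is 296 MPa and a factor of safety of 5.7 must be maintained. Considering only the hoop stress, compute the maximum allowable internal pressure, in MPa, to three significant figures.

p_allow = 4.35 MPa

σ_allow = 296/5.7 = 51.93 MPa.
σ_h = pD/(2t) → p_allow = 2σ_allow t/D = 2×51.93×39.1/934 = 4.348 MPa.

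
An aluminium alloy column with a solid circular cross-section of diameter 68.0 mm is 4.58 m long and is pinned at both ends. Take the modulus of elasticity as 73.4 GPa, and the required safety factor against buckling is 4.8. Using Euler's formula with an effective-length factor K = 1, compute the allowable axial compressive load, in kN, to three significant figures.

P_allow = 7.55 kN

I = πd⁴/64 = π×68.0⁴/64 = 1.050×10^6 mm⁴.
Effective length L_e = KL = 1×4.58 m = 4580 mm.
Euler critical load P_cr = π²EI/L_e² = π²×73400×1.050×10^6/4580² = 36250 N.
P_allow = P_cr/n = 36250/4.8 = 7551 N.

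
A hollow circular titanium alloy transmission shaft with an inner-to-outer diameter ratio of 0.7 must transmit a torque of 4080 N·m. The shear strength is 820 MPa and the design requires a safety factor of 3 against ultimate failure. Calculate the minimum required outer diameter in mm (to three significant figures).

d_o = 46.4 mm

τ_allow = 820/3 = 273.3 MPa.
For a hollow shaft τ = 16T/[πd_o³(1−k⁴)] with k = 0.7, so 1−k⁴ = 0.7599.
d_o³ = 16T/[π τ_allow (1−k⁴)] = 16×4080000/(π×273.3×0.7599) = 100000 mm³.
d_o = 46.42 mm.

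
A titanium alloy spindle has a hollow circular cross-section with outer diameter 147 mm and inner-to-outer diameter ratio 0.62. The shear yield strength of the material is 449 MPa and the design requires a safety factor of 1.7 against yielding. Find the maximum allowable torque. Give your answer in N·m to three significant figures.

τ_allow = 449/1.7 = 264.1 MPa.
For a hollow shaft T_allow = τ_allow·πd_o³(1−k⁴)/16 with 1−k⁴ = 0.8522, so πd_o³(1−k⁴)/16 = 531500 mm³.
T_allow = 264.1×531500 = 1.404×10^8 N·mm = 140400 N·m.

T_allow = 1.40×10^5 N·m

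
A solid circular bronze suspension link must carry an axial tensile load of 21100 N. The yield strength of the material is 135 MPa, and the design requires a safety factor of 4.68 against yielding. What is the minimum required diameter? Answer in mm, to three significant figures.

d = 30.5 mm

Allowable stress σ_allow = 135/4.68 = 28.85 MPa.
Required area A = F/σ_allow = 21100/28.85 = 731.5 mm².
A = πd²/4 → d = √(4A/π) = 30.52 mm.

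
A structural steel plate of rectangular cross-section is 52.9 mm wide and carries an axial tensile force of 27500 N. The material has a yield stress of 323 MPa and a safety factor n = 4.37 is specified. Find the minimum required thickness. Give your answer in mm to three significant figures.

σ_allow = 323/4.37 = 73.91 MPa.
Required area A = F/σ_allow = 27500/73.91 = 372.1 mm².
t = A/w = 372.1/52.9 = 7.033 mm.

t = 7.03 mm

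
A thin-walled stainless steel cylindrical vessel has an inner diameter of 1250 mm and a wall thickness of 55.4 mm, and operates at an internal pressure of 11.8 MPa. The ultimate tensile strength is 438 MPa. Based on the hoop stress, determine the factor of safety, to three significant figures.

n = 3.29

σ_h = pD/(2t) = 11.8×1250/(2×55.4) = 133.1 MPa.
n = 438/133.1 = 3.290.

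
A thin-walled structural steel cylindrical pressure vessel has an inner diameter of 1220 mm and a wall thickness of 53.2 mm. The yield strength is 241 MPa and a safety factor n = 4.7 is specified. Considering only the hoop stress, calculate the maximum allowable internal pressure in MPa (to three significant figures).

σ_allow = 241/4.7 = 51.28 MPa.
σ_h = pD/(2t) → p_allow = 2σ_allow t/D = 2×51.28×53.2/1220 = 4.472 MPa.

p_allow = 4.47 MPa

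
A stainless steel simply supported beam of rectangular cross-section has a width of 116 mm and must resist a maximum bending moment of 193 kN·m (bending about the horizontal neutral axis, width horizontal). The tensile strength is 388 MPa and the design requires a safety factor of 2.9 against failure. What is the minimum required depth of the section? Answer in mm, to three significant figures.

σ_allow = 388/2.9 = 133.8 MPa.
For a rectangular section σ = 6M/(bh²), so h² = 6M/(b σ_allow) = 6×1.9300×10^8/(116×133.8) = 74610 mm².
h = 273.2 mm.

h = 273 mm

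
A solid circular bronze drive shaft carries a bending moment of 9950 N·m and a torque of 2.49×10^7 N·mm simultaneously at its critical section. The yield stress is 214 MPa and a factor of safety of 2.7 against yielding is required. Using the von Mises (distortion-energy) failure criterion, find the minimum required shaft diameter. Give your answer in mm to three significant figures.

σ_allow = σ_y/n = 214/2.7 = 79.26 MPa.
For a solid shaft σ_b = 32M/(πd³) and τ = 16T/(πd³), so the von Mises stress is σ' = (16/πd³)·√(4M²+3T²).
√(4M²+3T²) = √(4×(9.950×10^6)² + 3×(2.490×10^7)²) = 4.750×10^7 N·mm.
d³ = 16×4.750×10^7/(π×79.26) = 3.052×10^6 mm³.
d = 145.1 mm.

d = 145 mm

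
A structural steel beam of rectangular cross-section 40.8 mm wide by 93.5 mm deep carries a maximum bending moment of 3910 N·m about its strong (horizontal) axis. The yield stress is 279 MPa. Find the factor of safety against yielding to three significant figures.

n = 4.24

Section modulus S = bh²/6 = 40.8×93.5²/6 = 59450 mm³.
σ = M/S = 3910000/59450 = 65.77 MPa.
n = 279/65.77 = 4.242.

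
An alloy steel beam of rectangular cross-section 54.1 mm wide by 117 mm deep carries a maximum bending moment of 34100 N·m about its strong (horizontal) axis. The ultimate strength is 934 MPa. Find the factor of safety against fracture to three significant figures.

Section modulus S = bh²/6 = 54.1×117²/6 = 123400 mm³.
σ = M/S = 3.4100×10^7/123400 = 276.3 MPa.
n = 934/276.3 = 3.381.

n = 3.38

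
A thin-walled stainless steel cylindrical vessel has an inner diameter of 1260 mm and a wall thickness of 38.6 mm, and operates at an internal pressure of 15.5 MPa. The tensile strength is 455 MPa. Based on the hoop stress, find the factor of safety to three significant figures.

σ_h = pD/(2t) = 15.5×1260/(2×38.6) = 253.0 MPa.
n = 455/253.0 = 1.799.

n = 1.80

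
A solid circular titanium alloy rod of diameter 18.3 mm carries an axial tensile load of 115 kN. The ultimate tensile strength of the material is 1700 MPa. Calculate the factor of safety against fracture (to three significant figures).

A = πd²/4 = 263.0 mm².
σ = F/A = 115000/263.0 = 437.2 MPa.
n = 1700/437.2 = 3.888.

n = 3.89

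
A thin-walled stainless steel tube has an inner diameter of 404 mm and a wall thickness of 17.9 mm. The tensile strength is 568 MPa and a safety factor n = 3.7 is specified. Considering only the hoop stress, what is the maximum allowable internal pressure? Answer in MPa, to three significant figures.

p_allow = 13.6 MPa

σ_allow = 568/3.7 = 153.5 MPa.
σ_h = pD/(2t) → p_allow = 2σ_allow t/D = 2×153.5×17.9/404 = 13.60 MPa.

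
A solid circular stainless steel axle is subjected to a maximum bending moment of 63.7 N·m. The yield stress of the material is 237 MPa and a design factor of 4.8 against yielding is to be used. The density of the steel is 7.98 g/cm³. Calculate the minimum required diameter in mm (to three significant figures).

d = 23.6 mm

σ_allow = 237/4.8 = 49.38 MPa.
For a solid circular section σ = 32M/(πd³), so d³ = 32M/(π σ_allow) = 32×63700/(π×49.38) = 13140 mm³.
d = 23.60 mm.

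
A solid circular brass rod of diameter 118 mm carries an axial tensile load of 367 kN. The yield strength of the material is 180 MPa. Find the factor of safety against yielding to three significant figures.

A = πd²/4 = 10940 mm².
σ = F/A = 367000/10940 = 33.56 MPa.
n = 180/33.56 = 5.364.

n = 5.36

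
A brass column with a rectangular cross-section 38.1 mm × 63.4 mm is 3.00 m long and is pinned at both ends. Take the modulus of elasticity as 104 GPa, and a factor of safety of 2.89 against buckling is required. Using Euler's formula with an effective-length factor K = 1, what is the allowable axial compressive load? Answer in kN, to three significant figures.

Buckling occurs about the weak axis: I_min = h·b³/12 = 63.4×38.1³/12 = 292200 mm⁴ (b = 38.1 mm is the smaller dimension).
Effective length L_e = KL = 1×3.00 m = 3000 mm.
Euler critical load P_cr = π²EI/L_e² = π²×104000×292200/3000² = 33330 N.
P_allow = P_cr/n = 33330/2.89 = 11530 N.

P_allow = 11.5 kN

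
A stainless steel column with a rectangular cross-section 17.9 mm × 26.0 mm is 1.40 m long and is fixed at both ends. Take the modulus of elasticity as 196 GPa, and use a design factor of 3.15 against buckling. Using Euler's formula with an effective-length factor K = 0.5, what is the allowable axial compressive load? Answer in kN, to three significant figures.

Buckling occurs about the weak axis: I_min = h·b³/12 = 26.0×17.9³/12 = 12430 mm⁴ (b = 17.9 mm is the smaller dimension).
Effective length L_e = KL = 0.5×1.40 m = 700.0 mm.
Euler critical load P_cr = π²EI/L_e² = π²×196000×12430/700.0² = 49060 N.
P_allow = P_cr/n = 49060/3.15 = 15570 N.

P_allow = 15.6 kN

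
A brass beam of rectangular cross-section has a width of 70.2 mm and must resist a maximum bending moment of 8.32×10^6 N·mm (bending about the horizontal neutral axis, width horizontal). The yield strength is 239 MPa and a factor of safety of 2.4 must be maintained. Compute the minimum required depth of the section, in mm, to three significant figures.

σ_allow = 239/2.4 = 99.58 MPa.
For a rectangular section σ = 6M/(bh²), so h² = 6M/(b σ_allow) = 6×8320000/(70.2×99.58) = 7141 mm².
h = 84.50 mm.

h = 84.5 mm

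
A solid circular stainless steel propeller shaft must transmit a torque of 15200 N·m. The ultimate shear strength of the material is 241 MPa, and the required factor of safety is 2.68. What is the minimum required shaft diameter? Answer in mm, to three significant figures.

d = 95.1 mm

Allowable shear stress τ_allow = 241/2.68 = 89.93 MPa.
For a solid shaft τ = 16T/(πd³), so d³ = 16T/(π τ_allow) = 16×1.5200×10^7/(π×89.93) = 860900 mm³.
d = (860900)^(1/3) = 95.13 mm.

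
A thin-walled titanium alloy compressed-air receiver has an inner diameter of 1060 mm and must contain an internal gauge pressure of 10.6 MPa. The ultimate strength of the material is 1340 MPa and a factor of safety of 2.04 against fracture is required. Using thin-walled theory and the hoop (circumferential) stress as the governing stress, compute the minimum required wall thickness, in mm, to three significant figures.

σ_allow = 1340/2.04 = 656.9 MPa.
Hoop stress σ_h = pD/(2t), so t = pD/(2σ_allow) = 10.6×1060/(2×656.9) = 8.553 mm.

t = 8.55 mm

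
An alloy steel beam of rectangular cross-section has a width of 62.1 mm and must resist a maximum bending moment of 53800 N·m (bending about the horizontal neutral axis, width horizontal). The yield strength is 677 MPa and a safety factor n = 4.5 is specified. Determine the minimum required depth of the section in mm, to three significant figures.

h = 186 mm

σ_allow = 677/4.5 = 150.4 MPa.
For a rectangular section σ = 6M/(bh²), so h² = 6M/(b σ_allow) = 6×5.3800×10^7/(62.1×150.4) = 34550 mm².
h = 185.9 mm.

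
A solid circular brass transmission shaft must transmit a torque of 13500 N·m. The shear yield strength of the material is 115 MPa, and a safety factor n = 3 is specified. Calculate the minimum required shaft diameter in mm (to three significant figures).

d = 121 mm

Allowable shear stress τ_allow = 115/3 = 38.33 MPa.
For a solid shaft τ = 16T/(πd³), so d³ = 16T/(π τ_allow) = 16×1.3500×10^7/(π×38.33) = 1.794×10^6 mm³.
d = (1.794×10^6)^(1/3) = 121.5 mm.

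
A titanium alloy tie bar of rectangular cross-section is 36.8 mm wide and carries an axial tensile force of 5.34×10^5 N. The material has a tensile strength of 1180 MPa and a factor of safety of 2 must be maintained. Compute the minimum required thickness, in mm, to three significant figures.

σ_allow = 1180/2 = 590.0 MPa.
Required area A = F/σ_allow = 534000/590.0 = 905.1 mm².
t = A/w = 905.1/36.8 = 24.59 mm.

t = 24.6 mm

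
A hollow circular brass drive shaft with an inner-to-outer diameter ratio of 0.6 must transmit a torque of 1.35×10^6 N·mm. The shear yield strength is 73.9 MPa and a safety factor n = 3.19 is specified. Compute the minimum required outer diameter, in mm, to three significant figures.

τ_allow = 73.9/3.19 = 23.17 MPa.
For a hollow shaft τ = 16T/[πd_o³(1−k⁴)] with k = 0.6, so 1−k⁴ = 0.8704.
d_o³ = 16T/[π τ_allow (1−k⁴)] = 16×1350000/(π×23.17×0.8704) = 341000 mm³.
d_o = 69.86 mm.

d_o = 69.9 mm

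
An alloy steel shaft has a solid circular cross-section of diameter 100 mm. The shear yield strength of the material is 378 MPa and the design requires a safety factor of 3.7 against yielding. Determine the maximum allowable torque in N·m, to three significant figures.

T_allow = 20100 N·m

τ_allow = 378/3.7 = 102.2 MPa.
For a solid shaft T_allow = τ_allow·πd³/16; πd³/16 = π×100³/16 = 196300 mm³.
T_allow = 102.2×196300 = 2.006×10^7 N·mm = 20060 N·m.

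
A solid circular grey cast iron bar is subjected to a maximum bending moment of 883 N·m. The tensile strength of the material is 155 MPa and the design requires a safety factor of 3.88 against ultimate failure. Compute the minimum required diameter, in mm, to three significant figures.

d = 60.8 mm

σ_allow = 155/3.88 = 39.95 MPa.
For a solid circular section σ = 32M/(πd³), so d³ = 32M/(π σ_allow) = 32×883000/(π×39.95) = 225100 mm³.
d = 60.84 mm.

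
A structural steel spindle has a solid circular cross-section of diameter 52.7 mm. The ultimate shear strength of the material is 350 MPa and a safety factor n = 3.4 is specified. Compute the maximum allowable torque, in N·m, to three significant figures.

τ_allow = 350/3.4 = 102.9 MPa.
For a solid shaft T_allow = τ_allow·πd³/16; πd³/16 = π×52.7³/16 = 28740 mm³.
T_allow = 102.9×28740 = 2.958×10^6 N·mm = 2958 N·m.

T_allow = 2960 N·m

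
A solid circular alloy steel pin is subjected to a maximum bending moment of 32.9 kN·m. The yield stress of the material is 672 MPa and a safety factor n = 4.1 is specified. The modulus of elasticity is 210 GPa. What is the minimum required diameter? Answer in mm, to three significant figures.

σ_allow = 672/4.1 = 163.9 MPa.
For a solid circular section σ = 32M/(πd³), so d³ = 32M/(π σ_allow) = 32×3.2900×10^7/(π×163.9) = 2.045×10^6 mm³.
d = 126.9 mm.

d = 127 mm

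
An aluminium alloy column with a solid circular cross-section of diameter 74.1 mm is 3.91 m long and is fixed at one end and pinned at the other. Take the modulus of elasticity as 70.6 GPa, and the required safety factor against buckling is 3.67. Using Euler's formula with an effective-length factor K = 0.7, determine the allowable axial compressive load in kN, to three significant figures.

I = πd⁴/64 = π×74.1⁴/64 = 1.480×10^6 mm⁴.
Effective length L_e = KL = 0.7×3.91 m = 2737 mm.
Euler critical load P_cr = π²EI/L_e² = π²×70600×1.480×10^6/2737² = 137700 N.
P_allow = P_cr/n = 137700/3.67 = 37510 N.

P_allow = 37.5 kN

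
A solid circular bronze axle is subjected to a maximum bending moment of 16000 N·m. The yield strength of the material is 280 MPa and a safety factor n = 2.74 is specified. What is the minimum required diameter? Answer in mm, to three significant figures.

σ_allow = 280/2.74 = 102.2 MPa.
For a solid circular section σ = 32M/(πd³), so d³ = 32M/(π σ_allow) = 32×1.6000×10^7/(π×102.2) = 1.595×10^6 mm³.
d = 116.8 mm.

d = 117 mm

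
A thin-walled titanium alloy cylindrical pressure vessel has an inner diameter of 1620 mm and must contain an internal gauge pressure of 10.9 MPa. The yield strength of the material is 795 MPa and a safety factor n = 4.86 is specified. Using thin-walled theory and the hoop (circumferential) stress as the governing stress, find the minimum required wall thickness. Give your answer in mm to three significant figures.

t = 54.0 mm

σ_allow = 795/4.86 = 163.6 MPa.
Hoop stress σ_h = pD/(2t), so t = pD/(2σ_allow) = 10.9×1620/(2×163.6) = 53.97 mm.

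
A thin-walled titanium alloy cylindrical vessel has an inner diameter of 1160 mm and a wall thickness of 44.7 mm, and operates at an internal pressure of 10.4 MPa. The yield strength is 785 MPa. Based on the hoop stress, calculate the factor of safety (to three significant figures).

n = 5.82

σ_h = pD/(2t) = 10.4×1160/(2×44.7) = 134.9 MPa.
n = 785/134.9 = 5.817.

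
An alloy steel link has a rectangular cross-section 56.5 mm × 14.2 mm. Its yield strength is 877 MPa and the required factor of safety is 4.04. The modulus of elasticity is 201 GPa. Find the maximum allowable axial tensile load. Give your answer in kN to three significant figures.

F_allow = 174 kN

σ_allow = 877/4.04 = 217.1 MPa.
A = 56.5×14.2 = 802.3 mm².
F_allow = σ_allow × A = 217.1×802.3 = 174200 N.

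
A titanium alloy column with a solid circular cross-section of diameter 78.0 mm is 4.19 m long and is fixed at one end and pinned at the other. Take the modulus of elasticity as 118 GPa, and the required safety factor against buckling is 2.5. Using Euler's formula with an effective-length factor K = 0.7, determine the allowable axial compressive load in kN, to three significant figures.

P_allow = 98.4 kN

I = πd⁴/64 = π×78.0⁴/64 = 1.817×10^6 mm⁴.
Effective length L_e = KL = 0.7×4.19 m = 2933 mm.
Euler critical load P_cr = π²EI/L_e² = π²×118000×1.817×10^6/2933² = 246000 N.
P_allow = P_cr/n = 246000/2.5 = 98390 N.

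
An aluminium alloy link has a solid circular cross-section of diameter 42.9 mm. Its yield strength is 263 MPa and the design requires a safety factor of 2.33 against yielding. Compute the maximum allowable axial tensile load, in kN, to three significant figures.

F_allow = 163 kN

σ_allow = 263/2.33 = 112.9 MPa.
A = πd²/4 = π×42.9²/4 = 1445 mm².
F_allow = σ_allow × A = 112.9×1445 = 163200 N.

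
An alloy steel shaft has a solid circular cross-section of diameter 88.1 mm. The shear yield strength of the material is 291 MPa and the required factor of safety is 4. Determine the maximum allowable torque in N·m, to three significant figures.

τ_allow = 291/4 = 72.75 MPa.
For a solid shaft T_allow = τ_allow·πd³/16; πd³/16 = π×88.1³/16 = 134300 mm³.
T_allow = 72.75×134300 = 9.768×10^6 N·mm = 9768 N·m.

T_allow = 9770 N·m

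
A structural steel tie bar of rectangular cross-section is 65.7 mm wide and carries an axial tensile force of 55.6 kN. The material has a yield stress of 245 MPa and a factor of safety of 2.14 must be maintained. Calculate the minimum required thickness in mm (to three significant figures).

t = 7.39 mm

σ_allow = 245/2.14 = 114.5 MPa.
Required area A = F/σ_allow = 55600/114.5 = 485.6 mm².
t = A/w = 485.6/65.7 = 7.392 mm.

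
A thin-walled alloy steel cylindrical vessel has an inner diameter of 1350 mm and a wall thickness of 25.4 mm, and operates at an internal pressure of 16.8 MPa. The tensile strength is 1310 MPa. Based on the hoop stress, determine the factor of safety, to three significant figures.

σ_h = pD/(2t) = 16.8×1350/(2×25.4) = 446.5 MPa.
n = 1310/446.5 = 2.934.

n = 2.93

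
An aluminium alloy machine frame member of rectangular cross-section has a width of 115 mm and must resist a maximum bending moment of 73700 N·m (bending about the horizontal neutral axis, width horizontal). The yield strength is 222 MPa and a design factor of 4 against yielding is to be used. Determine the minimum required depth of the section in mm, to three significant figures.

σ_allow = 222/4 = 55.50 MPa.
For a rectangular section σ = 6M/(bh²), so h² = 6M/(b σ_allow) = 6×7.3700×10^7/(115×55.50) = 69280 mm².
h = 263.2 mm.

h = 263 mm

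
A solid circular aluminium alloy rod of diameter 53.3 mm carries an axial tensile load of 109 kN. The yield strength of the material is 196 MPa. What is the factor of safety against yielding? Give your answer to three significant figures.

A = πd²/4 = 2231 mm².
σ = F/A = 109000/2231 = 48.85 MPa.
n = 196/48.85 = 4.012.

n = 4.01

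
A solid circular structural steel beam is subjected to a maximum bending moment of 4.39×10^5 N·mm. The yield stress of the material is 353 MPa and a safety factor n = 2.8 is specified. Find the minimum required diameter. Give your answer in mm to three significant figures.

d = 32.9 mm

σ_allow = 353/2.8 = 126.1 MPa.
For a solid circular section σ = 32M/(πd³), so d³ = 32M/(π σ_allow) = 32×439000/(π×126.1) = 35470 mm³.
d = 32.86 mm.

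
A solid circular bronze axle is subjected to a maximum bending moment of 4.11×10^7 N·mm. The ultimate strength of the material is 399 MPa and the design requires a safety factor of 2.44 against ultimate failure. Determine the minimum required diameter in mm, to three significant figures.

σ_allow = 399/2.44 = 163.5 MPa.
For a solid circular section σ = 32M/(πd³), so d³ = 32M/(π σ_allow) = 32×4.1100×10^7/(π×163.5) = 2.560×10^6 mm³.
d = 136.8 mm.

d = 137 mm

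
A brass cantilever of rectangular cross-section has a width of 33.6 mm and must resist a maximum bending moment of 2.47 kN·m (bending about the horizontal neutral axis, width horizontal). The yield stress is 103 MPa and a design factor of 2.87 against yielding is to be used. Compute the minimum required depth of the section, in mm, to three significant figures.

h = 111 mm

σ_allow = 103/2.87 = 35.89 MPa.
For a rectangular section σ = 6M/(bh²), so h² = 6M/(b σ_allow) = 6×2470000/(33.6×35.89) = 12290 mm².
h = 110.9 mm.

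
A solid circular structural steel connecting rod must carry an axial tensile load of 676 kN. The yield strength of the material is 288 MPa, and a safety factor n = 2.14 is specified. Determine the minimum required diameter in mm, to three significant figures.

Allowable stress σ_allow = 288/2.14 = 134.6 MPa.
Required area A = F/σ_allow = 676000/134.6 = 5023 mm².
A = πd²/4 → d = √(4A/π) = 79.97 mm.

d = 80.0 mm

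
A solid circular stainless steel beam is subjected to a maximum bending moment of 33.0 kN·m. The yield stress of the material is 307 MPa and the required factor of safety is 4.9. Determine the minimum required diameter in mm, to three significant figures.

d = 175 mm

σ_allow = 307/4.9 = 62.65 MPa.
For a solid circular section σ = 32M/(πd³), so d³ = 32M/(π σ_allow) = 32×3.3000×10^7/(π×62.65) = 5.365×10^6 mm³.
d = 175.1 mm.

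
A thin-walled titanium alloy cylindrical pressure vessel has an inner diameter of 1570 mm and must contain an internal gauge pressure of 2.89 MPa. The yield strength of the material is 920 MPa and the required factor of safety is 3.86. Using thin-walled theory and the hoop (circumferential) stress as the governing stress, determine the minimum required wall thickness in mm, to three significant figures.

t = 9.52 mm

σ_allow = 920/3.86 = 238.3 MPa.
Hoop stress σ_h = pD/(2t), so t = pD/(2σ_allow) = 2.89×1570/(2×238.3) = 9.518 mm.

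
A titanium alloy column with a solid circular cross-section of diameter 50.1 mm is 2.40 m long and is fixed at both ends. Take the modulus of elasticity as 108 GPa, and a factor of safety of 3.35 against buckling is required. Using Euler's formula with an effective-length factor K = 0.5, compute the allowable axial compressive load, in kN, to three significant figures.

I = πd⁴/64 = π×50.1⁴/64 = 309300 mm⁴.
Effective length L_e = KL = 0.5×2.40 m = 1200 mm.
Euler critical load P_cr = π²EI/L_e² = π²×108000×309300/1200² = 228900 N.
P_allow = P_cr/n = 228900/3.35 = 68330 N.

P_allow = 68.3 kN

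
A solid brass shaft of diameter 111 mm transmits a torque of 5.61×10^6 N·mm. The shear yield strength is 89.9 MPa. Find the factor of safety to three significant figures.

τ = 16T/(πd³) = 16×5610000/(π×111³) = 20.89 MPa.
n = τ_limit/τ = 89.9/20.89 = 4.303.

n = 4.30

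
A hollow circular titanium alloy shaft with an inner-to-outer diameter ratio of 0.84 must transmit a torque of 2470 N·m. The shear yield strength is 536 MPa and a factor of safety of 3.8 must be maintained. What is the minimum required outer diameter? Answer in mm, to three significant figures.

d_o = 56.2 mm

τ_allow = 536/3.8 = 141.1 MPa.
For a hollow shaft τ = 16T/[πd_o³(1−k⁴)] with k = 0.84, so 1−k⁴ = 0.5021.
d_o³ = 16T/[π τ_allow (1−k⁴)] = 16×2470000/(π×141.1×0.5021) = 177600 mm³.
d_o = 56.21 mm.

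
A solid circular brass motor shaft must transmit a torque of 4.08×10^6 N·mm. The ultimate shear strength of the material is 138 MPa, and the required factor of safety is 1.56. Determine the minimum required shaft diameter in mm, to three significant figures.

Allowable shear stress τ_allow = 138/1.56 = 88.46 MPa.
For a solid shaft τ = 16T/(πd³), so d³ = 16T/(π τ_allow) = 16×4080000/(π×88.46) = 234900 mm³.
d = (234900)^(1/3) = 61.70 mm.

d = 61.7 mm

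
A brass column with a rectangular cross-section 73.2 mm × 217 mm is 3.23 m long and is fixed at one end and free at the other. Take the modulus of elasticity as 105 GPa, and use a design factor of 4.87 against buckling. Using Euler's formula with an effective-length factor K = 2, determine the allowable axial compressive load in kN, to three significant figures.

P_allow = 36.2 kN

Buckling occurs about the weak axis: I_min = h·b³/12 = 217×73.2³/12 = 7.093×10^6 mm⁴ (b = 73.2 mm is the smaller dimension).
Effective length L_e = KL = 2×3.23 m = 6460 mm.
Euler critical load P_cr = π²EI/L_e² = π²×105000×7.093×10^6/6460² = 176100 N.
P_allow = P_cr/n = 176100/4.87 = 36170 N.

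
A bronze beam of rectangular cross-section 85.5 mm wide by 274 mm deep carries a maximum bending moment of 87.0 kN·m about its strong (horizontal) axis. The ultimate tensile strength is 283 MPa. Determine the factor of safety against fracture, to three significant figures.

Section modulus S = bh²/6 = 85.5×274²/6 = 1.070×10^6 mm³.
σ = M/S = 8.7000×10^7/1.070×10^6 = 81.32 MPa.
n = 283/81.32 = 3.480.

n = 3.48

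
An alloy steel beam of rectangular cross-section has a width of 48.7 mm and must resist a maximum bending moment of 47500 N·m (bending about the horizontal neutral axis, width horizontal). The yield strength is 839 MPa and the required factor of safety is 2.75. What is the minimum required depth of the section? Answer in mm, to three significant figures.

h = 138 mm

σ_allow = 839/2.75 = 305.1 MPa.
For a rectangular section σ = 6M/(bh²), so h² = 6M/(b σ_allow) = 6×4.7500×10^7/(48.7×305.1) = 19180 mm².
h = 138.5 mm.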